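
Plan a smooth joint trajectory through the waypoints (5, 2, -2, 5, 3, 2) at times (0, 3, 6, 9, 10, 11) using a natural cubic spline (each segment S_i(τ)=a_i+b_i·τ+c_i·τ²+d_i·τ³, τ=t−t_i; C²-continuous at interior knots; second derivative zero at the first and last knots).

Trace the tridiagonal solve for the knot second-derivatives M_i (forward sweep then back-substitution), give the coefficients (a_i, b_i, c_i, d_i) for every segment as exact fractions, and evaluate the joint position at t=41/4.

Δ: Δ0=-1, Δ1=-4/3, Δ2=7/3, Δ3=-2, Δ4=-1
row 1: diag=12, rhs=-2; c'=1/4, d'=-1/6
row 2: denom=12−3·1/4=45/4; d'=(22−3·-1/6)/(45/4)=2
row 3: denom=8−3·4/15=36/5; d'=(-26−3·2)/(36/5)=-40/9
row 4: denom=4−1·5/36=139/36; d'=(6−1·-40/9)/(139/36)=376/139
back: M4=376/139
back: M3=-40/9−5/36·376/139=-670/139
back: M2=2−4/15·-670/139=1370/417
back: M1=-1/6−1/4·1370/417=-412/417
M: M0=0, M1=-412/417, M2=1370/417, M3=-670/139, M4=376/139, M5=0
seg 0: a=5, c=M0/2=0, d=(M1−M0)/(6·3)=-206/3753, b=Δ0−h0·(2M0+M1)/6=-211/417
seg 1: a=2, c=M1/2=-206/417, d=(M2−M1)/(6·3)=33/139, b=Δ1−h1·(2M1+M2)/6=-829/417
seg 2: a=-2, c=M2/2=685/417, d=(M3−M2)/(6·3)=-1690/3753, b=Δ2−h2·(2M2+M3)/6=608/417
seg 3: a=5, c=M3/2=-335/139, d=(M4−M3)/(6·1)=523/417, b=Δ3−h3·(2M3+M4)/6=-352/417
seg 4: a=3, c=M4/2=188/139, d=(M5−M4)/(6·1)=-188/417, b=Δ4−h4·(2M4+M5)/6=-793/417
t_q=41/4 → seg 4, τ=1/4; S=3+-793/417·τ+188/139·τ²+-188/417·τ³=5787/2224

  seg 0: a=5 b=-211/417 c=0 d=-206/3753
  seg 1: a=2 b=-829/417 c=-206/417 d=33/139
  seg 2: a=-2 b=608/417 c=685/417 d=-1690/3753
  seg 3: a=5 b=-352/417 c=-335/139 d=523/417
  seg 4: a=3 b=-793/417 c=188/139 d=-188/417
S(41/4) = 5787/2224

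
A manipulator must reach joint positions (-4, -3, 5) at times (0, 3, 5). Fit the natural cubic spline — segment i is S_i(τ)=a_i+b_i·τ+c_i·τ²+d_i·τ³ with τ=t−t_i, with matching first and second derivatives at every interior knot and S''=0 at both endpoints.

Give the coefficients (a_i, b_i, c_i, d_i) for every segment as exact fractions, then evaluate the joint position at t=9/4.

Δ: Δ0=1/3, Δ1=4
row 1: diag=10, rhs=22; c'=1/5, d'=11/5
back: M1=11/5
M: M0=0, M1=11/5, M2=0
seg 0: a=-4, c=M0/2=0, d=(M1−M0)/(6·3)=11/90, b=Δ0−h0·(2M0+M1)/6=-23/30
seg 1: a=-3, c=M1/2=11/10, d=(M2−M1)/(6·2)=-11/60, b=Δ1−h1·(2M1+M2)/6=38/15
t_q=9/4 → seg 0, τ=9/4; S=-4+-23/30·τ+0·τ²+11/90·τ³=-2773/640

  seg 0: a=-4 b=-23/30 c=0 d=11/90
  seg 1: a=-3 b=38/15 c=11/10 d=-11/60
S(9/4) = -2773/640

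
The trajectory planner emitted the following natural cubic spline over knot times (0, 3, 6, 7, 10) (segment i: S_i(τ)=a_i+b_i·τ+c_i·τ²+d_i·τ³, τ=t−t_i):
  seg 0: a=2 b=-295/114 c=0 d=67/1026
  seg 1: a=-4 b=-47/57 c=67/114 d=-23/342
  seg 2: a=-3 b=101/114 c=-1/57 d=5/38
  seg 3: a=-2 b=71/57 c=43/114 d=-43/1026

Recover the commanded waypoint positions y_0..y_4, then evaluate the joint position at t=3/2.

y_0=2 y_1=-4 y_2=-3 y_3=-2 y_4=4
S(3/2) = -505/304

y_0 = S_0(0) = a_0 = 2
y_1 = S_1(0) = a_1 = -4
y_2 = S_2(0) = a_2 = -3
y_3 = S_3(0) = a_3 = -2
y_4 = S_3(3) = 4
t_q=3/2 is in segment 0 (τ=3/2); S_0(τ)=-505/304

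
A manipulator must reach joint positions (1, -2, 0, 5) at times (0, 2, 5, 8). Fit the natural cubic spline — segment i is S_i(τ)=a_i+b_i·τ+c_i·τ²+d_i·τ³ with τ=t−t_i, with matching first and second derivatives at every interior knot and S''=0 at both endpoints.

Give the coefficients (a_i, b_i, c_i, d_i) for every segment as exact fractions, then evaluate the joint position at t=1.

  seg 0: a=1 b=-425/222 c=0 d=23/222
  seg 1: a=-2 b=-149/222 c=23/37 d=-13/222
  seg 2: a=0 b=164/111 c=7/74 d=-7/666
S(1) = -30/37

Δ: Δ0=-3/2, Δ1=2/3, Δ2=5/3
row 1: diag=10, rhs=13; c'=3/10, d'=13/10
row 2: denom=12−3·3/10=111/10; d'=(6−3·13/10)/(111/10)=7/37
back: M2=7/37
back: M1=13/10−3/10·7/37=46/37
M: M0=0, M1=46/37, M2=7/37, M3=0
seg 0: a=1, c=M0/2=0, d=(M1−M0)/(6·2)=23/222, b=Δ0−h0·(2M0+M1)/6=-425/222
seg 1: a=-2, c=M1/2=23/37, d=(M2−M1)/(6·3)=-13/222, b=Δ1−h1·(2M1+M2)/6=-149/222
seg 2: a=0, c=M2/2=7/74, d=(M3−M2)/(6·3)=-7/666, b=Δ2−h2·(2M2+M3)/6=164/111
t_q=1 → seg 0, τ=1; S=1+-425/222·τ+0·τ²+23/222·τ³=-30/37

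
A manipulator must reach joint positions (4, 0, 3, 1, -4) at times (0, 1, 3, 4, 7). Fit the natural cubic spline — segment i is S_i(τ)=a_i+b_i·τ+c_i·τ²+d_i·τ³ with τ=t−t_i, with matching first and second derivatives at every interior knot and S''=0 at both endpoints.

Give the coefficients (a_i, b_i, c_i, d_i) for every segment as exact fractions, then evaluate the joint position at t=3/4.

  seg 0: a=4 b=-7891/1500 c=0 d=1891/1500
  seg 1: a=0 b=-1109/750 c=1891/500 d=-3439/3000
  seg 2: a=3 b=-8/75 c=-387/125 d=451/375
  seg 3: a=1 b=-1009/375 c=64/125 d=-64/1125
S(3/4) = 18763/32000

Δ: Δ0=-4, Δ1=3/2, Δ2=-2, Δ3=-5/3
row 1: diag=6, rhs=33; c'=1/3, d'=11/2
row 2: denom=6−2·1/3=16/3; d'=(-21−2·11/2)/(16/3)=-6
row 3: denom=8−1·3/16=125/16; d'=(2−1·-6)/(125/16)=128/125
back: M3=128/125
back: M2=-6−3/16·128/125=-774/125
back: M1=11/2−1/3·-774/125=1891/250
M: M0=0, M1=1891/250, M2=-774/125, M3=128/125, M4=0
seg 0: a=4, c=M0/2=0, d=(M1−M0)/(6·1)=1891/1500, b=Δ0−h0·(2M0+M1)/6=-7891/1500
seg 1: a=0, c=M1/2=1891/500, d=(M2−M1)/(6·2)=-3439/3000, b=Δ1−h1·(2M1+M2)/6=-1109/750
seg 2: a=3, c=M2/2=-387/125, d=(M3−M2)/(6·1)=451/375, b=Δ2−h2·(2M2+M3)/6=-8/75
seg 3: a=1, c=M3/2=64/125, d=(M4−M3)/(6·3)=-64/1125, b=Δ3−h3·(2M3+M4)/6=-1009/375
t_q=3/4 → seg 0, τ=3/4; S=4+-7891/1500·τ+0·τ²+1891/1500·τ³=18763/32000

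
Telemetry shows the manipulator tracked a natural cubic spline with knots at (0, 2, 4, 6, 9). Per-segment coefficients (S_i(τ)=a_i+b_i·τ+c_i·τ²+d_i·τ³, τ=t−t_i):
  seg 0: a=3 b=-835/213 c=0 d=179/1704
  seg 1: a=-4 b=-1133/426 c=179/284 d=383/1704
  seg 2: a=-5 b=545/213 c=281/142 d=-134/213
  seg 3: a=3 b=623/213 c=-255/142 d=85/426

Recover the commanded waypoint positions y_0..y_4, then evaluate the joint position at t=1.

y_0=3 y_1=-4 y_2=-5 y_3=3 y_4=1
S(1) = -463/568

y_0 = S_0(0) = a_0 = 3
y_1 = S_1(0) = a_1 = -4
y_2 = S_2(0) = a_2 = -5
y_3 = S_3(0) = a_3 = 3
y_4 = S_3(3) = 1
t_q=1 is in segment 0 (τ=1); S_0(τ)=-463/568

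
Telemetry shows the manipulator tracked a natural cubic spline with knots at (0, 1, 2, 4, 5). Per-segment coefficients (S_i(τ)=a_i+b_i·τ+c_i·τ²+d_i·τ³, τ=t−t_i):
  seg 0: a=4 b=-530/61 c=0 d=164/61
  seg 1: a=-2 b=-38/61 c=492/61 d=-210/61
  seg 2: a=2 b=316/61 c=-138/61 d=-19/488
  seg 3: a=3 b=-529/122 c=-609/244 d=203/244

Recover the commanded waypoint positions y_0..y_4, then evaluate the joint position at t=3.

y_0 = S_0(0) = a_0 = 4
y_1 = S_1(0) = a_1 = -2
y_2 = S_2(0) = a_2 = 2
y_3 = S_3(0) = a_3 = 3
y_4 = S_3(1) = -3
t_q=3 is in segment 2 (τ=1); S_2(τ)=2381/488

y_0=4 y_1=-2 y_2=2 y_3=3 y_4=-3
S(3) = 2381/488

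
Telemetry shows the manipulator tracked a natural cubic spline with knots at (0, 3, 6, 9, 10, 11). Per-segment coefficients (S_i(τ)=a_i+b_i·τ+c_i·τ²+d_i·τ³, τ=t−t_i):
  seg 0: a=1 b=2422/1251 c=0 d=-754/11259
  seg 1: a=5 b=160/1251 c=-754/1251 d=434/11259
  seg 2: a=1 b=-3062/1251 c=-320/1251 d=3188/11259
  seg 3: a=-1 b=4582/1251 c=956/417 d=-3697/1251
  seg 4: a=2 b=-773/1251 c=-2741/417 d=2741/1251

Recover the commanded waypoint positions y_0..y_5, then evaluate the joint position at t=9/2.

y_0=1 y_1=5 y_2=1 y_3=-1 y_4=2 y_5=-3
S(9/2) = 2205/556

y_0 = S_0(0) = a_0 = 1
y_1 = S_1(0) = a_1 = 5
y_2 = S_2(0) = a_2 = 1
y_3 = S_3(0) = a_3 = -1
y_4 = S_4(0) = a_4 = 2
y_5 = S_4(1) = -3
t_q=9/2 is in segment 1 (τ=3/2); S_1(τ)=2205/556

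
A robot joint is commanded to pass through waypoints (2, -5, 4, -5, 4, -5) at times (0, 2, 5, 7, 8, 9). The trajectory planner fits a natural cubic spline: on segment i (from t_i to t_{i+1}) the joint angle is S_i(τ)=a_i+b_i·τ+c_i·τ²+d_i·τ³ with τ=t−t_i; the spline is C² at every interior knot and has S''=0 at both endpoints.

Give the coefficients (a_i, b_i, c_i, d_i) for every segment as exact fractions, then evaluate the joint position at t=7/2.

Δ: Δ0=-7/2, Δ1=3, Δ2=-9/2, Δ3=9, Δ4=-9
row 1: diag=10, rhs=39; c'=3/10, d'=39/10
row 2: denom=10−3·3/10=91/10; d'=(-45−3·39/10)/(91/10)=-81/13
row 3: denom=6−2·20/91=506/91; d'=(81−2·-81/13)/(506/91)=8505/506
row 4: denom=4−1·91/506=1933/506; d'=(-108−1·8505/506)/(1933/506)=-63153/1933
back: M4=-63153/1933
back: M3=8505/506−91/506·-63153/1933=43848/1933
back: M2=-81/13−20/91·43848/1933=-21681/1933
back: M1=39/10−3/10·-21681/1933=14043/1933
M: M0=0, M1=14043/1933, M2=-21681/1933, M3=43848/1933, M4=-63153/1933, M5=0
seg 0: a=2, c=M0/2=0, d=(M1−M0)/(6·2)=4681/7732, b=Δ0−h0·(2M0+M1)/6=-22893/3866
seg 1: a=-5, c=M1/2=14043/3866, d=(M2−M1)/(6·3)=-5954/5799, b=Δ1−h1·(2M1+M2)/6=5193/3866
seg 2: a=4, c=M2/2=-21681/3866, d=(M3−M2)/(6·2)=21843/7732, b=Δ2−h2·(2M2+M3)/6=-17721/3866
seg 3: a=-5, c=M3/2=21924/1933, d=(M4−M3)/(6·1)=-35667/3866, b=Δ3−h3·(2M3+M4)/6=26613/3866
seg 4: a=4, c=M4/2=-63153/3866, d=(M5−M4)/(6·1)=21051/3866, b=Δ4−h4·(2M4+M5)/6=3654/1933
t_q=7/2 → seg 1, τ=3/2; S=-5+5193/3866·τ+14043/3866·τ²+-5954/5799·τ³=26639/15464

  seg 0: a=2 b=-22893/3866 c=0 d=4681/7732
  seg 1: a=-5 b=5193/3866 c=14043/3866 d=-5954/5799
  seg 2: a=4 b=-17721/3866 c=-21681/3866 d=21843/7732
  seg 3: a=-5 b=26613/3866 c=21924/1933 d=-35667/3866
  seg 4: a=4 b=3654/1933 c=-63153/3866 d=21051/3866
S(7/2) = 26639/15464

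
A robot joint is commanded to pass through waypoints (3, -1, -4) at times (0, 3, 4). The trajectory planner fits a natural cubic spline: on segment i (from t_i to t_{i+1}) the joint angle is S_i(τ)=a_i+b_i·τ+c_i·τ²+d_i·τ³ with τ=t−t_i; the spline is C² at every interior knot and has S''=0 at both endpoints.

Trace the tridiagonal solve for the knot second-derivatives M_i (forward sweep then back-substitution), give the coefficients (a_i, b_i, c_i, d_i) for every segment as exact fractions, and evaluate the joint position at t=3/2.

  seg 0: a=3 b=-17/24 c=0 d=-5/72
  seg 1: a=-1 b=-31/12 c=-5/8 d=5/24
S(3/2) = 109/64

Δ: Δ0=-4/3, Δ1=-3
row 1: diag=8, rhs=-10; c'=1/8, d'=-5/4
back: M1=-5/4
M: M0=0, M1=-5/4, M2=0
seg 0: a=3, c=M0/2=0, d=(M1−M0)/(6·3)=-5/72, b=Δ0−h0·(2M0+M1)/6=-17/24
seg 1: a=-1, c=M1/2=-5/8, d=(M2−M1)/(6·1)=5/24, b=Δ1−h1·(2M1+M2)/6=-31/12
t_q=3/2 → seg 0, τ=3/2; S=3+-17/24·τ+0·τ²+-5/72·τ³=109/64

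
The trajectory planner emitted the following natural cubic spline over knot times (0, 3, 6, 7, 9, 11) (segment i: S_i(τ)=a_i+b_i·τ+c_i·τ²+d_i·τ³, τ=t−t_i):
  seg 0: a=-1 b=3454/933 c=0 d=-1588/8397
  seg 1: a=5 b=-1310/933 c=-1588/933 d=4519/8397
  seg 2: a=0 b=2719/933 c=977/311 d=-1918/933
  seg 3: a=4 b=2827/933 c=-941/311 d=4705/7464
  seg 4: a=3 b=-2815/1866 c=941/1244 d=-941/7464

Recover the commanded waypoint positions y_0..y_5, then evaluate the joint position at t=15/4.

y_0=-1 y_1=5 y_2=0 y_3=4 y_4=3 y_5=2
S(15/4) = 64023/19904

y_0 = S_0(0) = a_0 = -1
y_1 = S_1(0) = a_1 = 5
y_2 = S_2(0) = a_2 = 0
y_3 = S_3(0) = a_3 = 4
y_4 = S_4(0) = a_4 = 3
y_5 = S_4(2) = 2
t_q=15/4 is in segment 1 (τ=3/4); S_1(τ)=64023/19904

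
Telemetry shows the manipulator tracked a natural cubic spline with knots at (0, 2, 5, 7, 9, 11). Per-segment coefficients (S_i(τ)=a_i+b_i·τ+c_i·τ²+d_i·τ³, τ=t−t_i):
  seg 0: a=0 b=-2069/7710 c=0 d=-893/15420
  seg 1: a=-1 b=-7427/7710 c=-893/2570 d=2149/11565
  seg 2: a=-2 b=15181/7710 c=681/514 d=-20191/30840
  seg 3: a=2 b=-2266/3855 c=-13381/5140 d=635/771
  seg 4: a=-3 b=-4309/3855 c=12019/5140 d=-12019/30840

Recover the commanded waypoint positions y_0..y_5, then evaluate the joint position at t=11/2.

y_0=0 y_1=-1 y_2=-2 y_3=2 y_4=-3 y_5=1
S(11/2) = -12601/16448

y_0 = S_0(0) = a_0 = 0
y_1 = S_1(0) = a_1 = -1
y_2 = S_2(0) = a_2 = -2
y_3 = S_3(0) = a_3 = 2
y_4 = S_4(0) = a_4 = -3
y_5 = S_4(2) = 1
t_q=11/2 is in segment 2 (τ=1/2); S_2(τ)=-12601/16448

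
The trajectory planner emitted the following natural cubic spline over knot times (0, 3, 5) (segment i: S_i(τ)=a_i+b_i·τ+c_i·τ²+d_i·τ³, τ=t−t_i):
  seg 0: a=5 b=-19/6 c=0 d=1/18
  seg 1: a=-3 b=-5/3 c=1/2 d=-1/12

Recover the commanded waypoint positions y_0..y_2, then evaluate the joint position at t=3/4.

y_0=5 y_1=-3 y_2=-5
S(3/4) = 339/128

y_0 = S_0(0) = a_0 = 5
y_1 = S_1(0) = a_1 = -3
y_2 = S_1(2) = -5
t_q=3/4 is in segment 0 (τ=3/4); S_0(τ)=339/128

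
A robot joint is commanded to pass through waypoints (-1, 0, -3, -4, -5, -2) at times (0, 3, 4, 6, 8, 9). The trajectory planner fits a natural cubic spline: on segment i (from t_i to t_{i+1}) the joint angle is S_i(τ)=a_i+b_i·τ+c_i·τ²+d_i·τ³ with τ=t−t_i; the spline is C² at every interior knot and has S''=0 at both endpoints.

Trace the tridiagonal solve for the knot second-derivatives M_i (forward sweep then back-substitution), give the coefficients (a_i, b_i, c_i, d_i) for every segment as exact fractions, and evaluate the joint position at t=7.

  seg 0: a=-1 b=364/201 c=0 d=-11/67
  seg 1: a=0 b=-527/201 c=-99/67 d=221/201
  seg 2: a=-3 b=-458/201 c=122/67 d=-749/1608
  seg 3: a=-4 b=-235/402 c=-261/268 d=817/1608
  seg 4: a=-5 b=325/201 c=139/67 d=-139/201
S(7) = -2707/536

Δ: Δ0=1/3, Δ1=-3, Δ2=-1/2, Δ3=-1/2, Δ4=3
row 1: diag=8, rhs=-20; c'=1/8, d'=-5/2
row 2: denom=6−1·1/8=47/8; d'=(15−1·-5/2)/(47/8)=140/47
row 3: denom=8−2·16/47=344/47; d'=(0−2·140/47)/(344/47)=-35/43
row 4: denom=6−2·47/172=469/86; d'=(21−2·-35/43)/(469/86)=278/67
back: M4=278/67
back: M3=-35/43−47/172·278/67=-261/134
back: M2=140/47−16/47·-261/134=244/67
back: M1=-5/2−1/8·244/67=-198/67
M: M0=0, M1=-198/67, M2=244/67, M3=-261/134, M4=278/67, M5=0
seg 0: a=-1, c=M0/2=0, d=(M1−M0)/(6·3)=-11/67, b=Δ0−h0·(2M0+M1)/6=364/201
seg 1: a=0, c=M1/2=-99/67, d=(M2−M1)/(6·1)=221/201, b=Δ1−h1·(2M1+M2)/6=-527/201
seg 2: a=-3, c=M2/2=122/67, d=(M3−M2)/(6·2)=-749/1608, b=Δ2−h2·(2M2+M3)/6=-458/201
seg 3: a=-4, c=M3/2=-261/268, d=(M4−M3)/(6·2)=817/1608, b=Δ3−h3·(2M3+M4)/6=-235/402
seg 4: a=-5, c=M4/2=139/67, d=(M5−M4)/(6·1)=-139/201, b=Δ4−h4·(2M4+M5)/6=325/201
t_q=7 → seg 3, τ=1; S=-4+-235/402·τ+-261/268·τ²+817/1608·τ³=-2707/536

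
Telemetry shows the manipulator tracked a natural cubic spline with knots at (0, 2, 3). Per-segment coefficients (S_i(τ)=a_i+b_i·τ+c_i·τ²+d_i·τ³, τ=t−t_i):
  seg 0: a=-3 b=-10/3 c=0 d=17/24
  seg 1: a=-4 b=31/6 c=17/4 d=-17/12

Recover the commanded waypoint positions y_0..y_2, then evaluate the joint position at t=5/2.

y_0 = S_0(0) = a_0 = -3
y_1 = S_1(0) = a_1 = -4
y_2 = S_1(1) = 4
t_q=5/2 is in segment 1 (τ=1/2); S_1(τ)=-17/32

y_0=-3 y_1=-4 y_2=4
S(5/2) = -17/32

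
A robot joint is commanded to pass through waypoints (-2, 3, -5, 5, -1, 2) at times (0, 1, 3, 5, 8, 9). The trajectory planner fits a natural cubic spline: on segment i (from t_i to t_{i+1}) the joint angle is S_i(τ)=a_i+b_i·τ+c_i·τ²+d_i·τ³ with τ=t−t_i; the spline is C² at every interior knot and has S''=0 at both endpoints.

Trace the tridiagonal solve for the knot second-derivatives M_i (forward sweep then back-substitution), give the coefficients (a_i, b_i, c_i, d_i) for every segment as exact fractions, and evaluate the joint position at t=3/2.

Δ: Δ0=5, Δ1=-4, Δ2=5, Δ3=-2, Δ4=3
row 1: diag=6, rhs=-54; c'=1/3, d'=-9
row 2: denom=8−2·1/3=22/3; d'=(54−2·-9)/(22/3)=108/11
row 3: denom=10−2·3/11=104/11; d'=(-42−2·108/11)/(104/11)=-339/52
row 4: denom=8−3·33/104=733/104; d'=(30−3·-339/52)/(733/104)=5154/733
back: M4=5154/733
back: M3=-339/52−33/104·5154/733=-6414/733
back: M2=108/11−3/11·-6414/733=8946/733
back: M1=-9−1/3·8946/733=-9579/733
M: M0=0, M1=-9579/733, M2=8946/733, M3=-6414/733, M4=5154/733, M5=0
seg 0: a=-2, c=M0/2=0, d=(M1−M0)/(6·1)=-3193/1466, b=Δ0−h0·(2M0+M1)/6=10523/1466
seg 1: a=3, c=M1/2=-9579/1466, d=(M2−M1)/(6·2)=6175/2932, b=Δ1−h1·(2M1+M2)/6=472/733
seg 2: a=-5, c=M2/2=4473/733, d=(M3−M2)/(6·2)=-1280/733, b=Δ2−h2·(2M2+M3)/6=-161/733
seg 3: a=5, c=M3/2=-3207/733, d=(M4−M3)/(6·3)=1928/2199, b=Δ3−h3·(2M3+M4)/6=2371/733
seg 4: a=-1, c=M4/2=2577/733, d=(M5−M4)/(6·1)=-859/733, b=Δ4−h4·(2M4+M5)/6=481/733
t_q=3/2 → seg 1, τ=1/2; S=3+472/733·τ+-9579/1466·τ²+6175/2932·τ³=45779/23456

  seg 0: a=-2 b=10523/1466 c=0 d=-3193/1466
  seg 1: a=3 b=472/733 c=-9579/1466 d=6175/2932
  seg 2: a=-5 b=-161/733 c=4473/733 d=-1280/733
  seg 3: a=5 b=2371/733 c=-3207/733 d=1928/2199
  seg 4: a=-1 b=481/733 c=2577/733 d=-859/733
S(3/2) = 45779/23456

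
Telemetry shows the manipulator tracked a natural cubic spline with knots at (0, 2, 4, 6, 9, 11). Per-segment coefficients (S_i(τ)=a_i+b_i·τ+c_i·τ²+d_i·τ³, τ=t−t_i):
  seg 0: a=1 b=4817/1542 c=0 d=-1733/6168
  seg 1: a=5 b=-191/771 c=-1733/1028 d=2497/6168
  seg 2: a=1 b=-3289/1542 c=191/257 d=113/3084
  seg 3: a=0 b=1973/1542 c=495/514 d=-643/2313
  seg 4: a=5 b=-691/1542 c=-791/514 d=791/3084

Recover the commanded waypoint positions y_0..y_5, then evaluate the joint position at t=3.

y_0 = S_0(0) = a_0 = 1
y_1 = S_1(0) = a_1 = 5
y_2 = S_2(0) = a_2 = 1
y_3 = S_3(0) = a_3 = 0
y_4 = S_4(0) = a_4 = 5
y_5 = S_4(2) = 0
t_q=3 is in segment 1 (τ=1); S_1(τ)=7137/2056

y_0=1 y_1=5 y_2=1 y_3=0 y_4=5 y_5=0
S(3) = 7137/2056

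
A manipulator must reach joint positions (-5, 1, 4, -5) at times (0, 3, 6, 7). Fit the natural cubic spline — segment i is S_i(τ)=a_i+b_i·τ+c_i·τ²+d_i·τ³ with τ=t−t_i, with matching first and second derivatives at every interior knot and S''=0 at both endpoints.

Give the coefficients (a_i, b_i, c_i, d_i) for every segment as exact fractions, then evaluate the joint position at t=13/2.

  seg 0: a=-5 b=36/29 c=0 d=22/261
  seg 1: a=1 b=102/29 c=22/29 d=-139/261
  seg 2: a=4 b=-183/29 c=-117/29 d=39/29
S(13/2) = 1/232

Δ: Δ0=2, Δ1=1, Δ2=-9
row 1: diag=12, rhs=-6; c'=1/4, d'=-1/2
row 2: denom=8−3·1/4=29/4; d'=(-60−3·-1/2)/(29/4)=-234/29
back: M2=-234/29
back: M1=-1/2−1/4·-234/29=44/29
M: M0=0, M1=44/29, M2=-234/29, M3=0
seg 0: a=-5, c=M0/2=0, d=(M1−M0)/(6·3)=22/261, b=Δ0−h0·(2M0+M1)/6=36/29
seg 1: a=1, c=M1/2=22/29, d=(M2−M1)/(6·3)=-139/261, b=Δ1−h1·(2M1+M2)/6=102/29
seg 2: a=4, c=M2/2=-117/29, d=(M3−M2)/(6·1)=39/29, b=Δ2−h2·(2M2+M3)/6=-183/29
t_q=13/2 → seg 2, τ=1/2; S=4+-183/29·τ+-117/29·τ²+39/29·τ³=1/232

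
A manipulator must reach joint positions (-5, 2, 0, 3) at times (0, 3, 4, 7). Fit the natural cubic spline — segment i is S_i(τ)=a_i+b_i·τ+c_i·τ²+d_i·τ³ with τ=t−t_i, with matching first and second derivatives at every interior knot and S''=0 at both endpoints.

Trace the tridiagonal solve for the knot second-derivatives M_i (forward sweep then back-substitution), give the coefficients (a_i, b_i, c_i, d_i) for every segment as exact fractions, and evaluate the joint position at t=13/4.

Δ: Δ0=7/3, Δ1=-2, Δ2=1
row 1: diag=8, rhs=-26; c'=1/8, d'=-13/4
row 2: denom=8−1·1/8=63/8; d'=(18−1·-13/4)/(63/8)=170/63
back: M2=170/63
back: M1=-13/4−1/8·170/63=-226/63
M: M0=0, M1=-226/63, M2=170/63, M3=0
seg 0: a=-5, c=M0/2=0, d=(M1−M0)/(6·3)=-113/567, b=Δ0−h0·(2M0+M1)/6=260/63
seg 1: a=2, c=M1/2=-113/63, d=(M2−M1)/(6·1)=22/21, b=Δ1−h1·(2M1+M2)/6=-79/63
seg 2: a=0, c=M2/2=85/63, d=(M3−M2)/(6·3)=-85/567, b=Δ2−h2·(2M2+M3)/6=-107/63
t_q=13/4 → seg 1, τ=1/4; S=2+-79/63·τ+-113/63·τ²+22/21·τ³=1069/672

  seg 0: a=-5 b=260/63 c=0 d=-113/567
  seg 1: a=2 b=-79/63 c=-113/63 d=22/21
  seg 2: a=0 b=-107/63 c=85/63 d=-85/567
S(13/4) = 1069/672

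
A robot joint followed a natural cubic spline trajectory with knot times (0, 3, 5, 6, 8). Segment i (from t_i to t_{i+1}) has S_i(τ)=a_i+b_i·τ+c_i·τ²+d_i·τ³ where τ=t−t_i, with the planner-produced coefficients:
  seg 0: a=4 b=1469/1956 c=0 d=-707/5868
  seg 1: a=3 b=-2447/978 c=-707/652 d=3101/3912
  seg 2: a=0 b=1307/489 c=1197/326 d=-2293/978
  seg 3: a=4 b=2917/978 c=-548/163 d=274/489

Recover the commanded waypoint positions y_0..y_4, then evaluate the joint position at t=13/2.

y_0 = S_0(0) = a_0 = 4
y_1 = S_1(0) = a_1 = 3
y_2 = S_2(0) = a_2 = 0
y_3 = S_3(0) = a_3 = 4
y_4 = S_3(2) = 1
t_q=13/2 is in segment 3 (τ=1/2); S_3(τ)=1539/326

y_0=4 y_1=3 y_2=0 y_3=4 y_4=1
S(13/2) = 1539/326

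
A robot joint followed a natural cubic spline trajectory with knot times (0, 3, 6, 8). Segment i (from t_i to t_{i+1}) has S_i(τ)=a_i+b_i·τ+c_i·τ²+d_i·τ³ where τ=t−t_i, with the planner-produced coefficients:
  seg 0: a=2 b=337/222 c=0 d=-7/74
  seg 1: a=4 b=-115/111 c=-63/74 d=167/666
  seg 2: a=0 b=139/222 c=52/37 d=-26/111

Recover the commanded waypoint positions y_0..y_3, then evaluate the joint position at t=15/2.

y_0=2 y_1=4 y_2=0 y_3=5
S(15/2) = 245/74

y_0 = S_0(0) = a_0 = 2
y_1 = S_1(0) = a_1 = 4
y_2 = S_2(0) = a_2 = 0
y_3 = S_2(2) = 5
t_q=15/2 is in segment 2 (τ=3/2); S_2(τ)=245/74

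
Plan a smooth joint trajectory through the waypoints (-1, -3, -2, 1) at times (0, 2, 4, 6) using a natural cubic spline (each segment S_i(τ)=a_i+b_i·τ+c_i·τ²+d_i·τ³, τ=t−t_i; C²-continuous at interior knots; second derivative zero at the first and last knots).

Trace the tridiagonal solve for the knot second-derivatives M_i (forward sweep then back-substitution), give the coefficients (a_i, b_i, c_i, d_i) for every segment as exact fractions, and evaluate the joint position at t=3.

  seg 0: a=-1 b=-4/3 c=0 d=1/12
  seg 1: a=-3 b=-1/3 c=1/2 d=-1/24
  seg 2: a=-2 b=7/6 c=1/4 d=-1/24
S(3) = -23/8

Δ: Δ0=-1, Δ1=1/2, Δ2=3/2
row 1: diag=8, rhs=9; c'=1/4, d'=9/8
row 2: denom=8−2·1/4=15/2; d'=(6−2·9/8)/(15/2)=1/2
back: M2=1/2
back: M1=9/8−1/4·1/2=1
M: M0=0, M1=1, M2=1/2, M3=0
seg 0: a=-1, c=M0/2=0, d=(M1−M0)/(6·2)=1/12, b=Δ0−h0·(2M0+M1)/6=-4/3
seg 1: a=-3, c=M1/2=1/2, d=(M2−M1)/(6·2)=-1/24, b=Δ1−h1·(2M1+M2)/6=-1/3
seg 2: a=-2, c=M2/2=1/4, d=(M3−M2)/(6·2)=-1/24, b=Δ2−h2·(2M2+M3)/6=7/6
t_q=3 → seg 1, τ=1; S=-3+-1/3·τ+1/2·τ²+-1/24·τ³=-23/8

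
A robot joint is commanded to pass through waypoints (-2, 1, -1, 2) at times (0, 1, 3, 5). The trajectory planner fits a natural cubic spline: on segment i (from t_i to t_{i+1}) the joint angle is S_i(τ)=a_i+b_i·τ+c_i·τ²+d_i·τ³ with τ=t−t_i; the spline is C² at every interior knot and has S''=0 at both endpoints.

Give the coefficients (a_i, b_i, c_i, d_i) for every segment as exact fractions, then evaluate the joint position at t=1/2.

  seg 0: a=-2 b=169/44 c=0 d=-37/44
  seg 1: a=1 b=29/22 c=-111/44 d=15/22
  seg 2: a=-1 b=-13/22 c=69/44 d=-23/88
S(1/2) = -65/352

Δ: Δ0=3, Δ1=-1, Δ2=3/2
row 1: diag=6, rhs=-24; c'=1/3, d'=-4
row 2: denom=8−2·1/3=22/3; d'=(15−2·-4)/(22/3)=69/22
back: M2=69/22
back: M1=-4−1/3·69/22=-111/22
M: M0=0, M1=-111/22, M2=69/22, M3=0
seg 0: a=-2, c=M0/2=0, d=(M1−M0)/(6·1)=-37/44, b=Δ0−h0·(2M0+M1)/6=169/44
seg 1: a=1, c=M1/2=-111/44, d=(M2−M1)/(6·2)=15/22, b=Δ1−h1·(2M1+M2)/6=29/22
seg 2: a=-1, c=M2/2=69/44, d=(M3−M2)/(6·2)=-23/88, b=Δ2−h2·(2M2+M3)/6=-13/22
t_q=1/2 → seg 0, τ=1/2; S=-2+169/44·τ+0·τ²+-37/44·τ³=-65/352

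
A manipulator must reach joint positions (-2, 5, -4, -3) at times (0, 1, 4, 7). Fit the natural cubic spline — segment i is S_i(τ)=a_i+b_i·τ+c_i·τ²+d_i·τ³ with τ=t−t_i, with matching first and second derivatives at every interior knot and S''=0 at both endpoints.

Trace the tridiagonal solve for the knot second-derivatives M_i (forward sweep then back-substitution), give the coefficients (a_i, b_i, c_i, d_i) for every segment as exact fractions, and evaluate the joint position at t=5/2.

  seg 0: a=-2 b=739/87 c=0 d=-130/87
  seg 1: a=5 b=349/87 c=-130/29 d=560/783
  seg 2: a=-4 b=-311/87 c=170/87 d=-170/783
S(5/2) = 97/29

Δ: Δ0=7, Δ1=-3, Δ2=1/3
row 1: diag=8, rhs=-60; c'=3/8, d'=-15/2
row 2: denom=12−3·3/8=87/8; d'=(20−3·-15/2)/(87/8)=340/87
back: M2=340/87
back: M1=-15/2−3/8·340/87=-260/29
M: M0=0, M1=-260/29, M2=340/87, M3=0
seg 0: a=-2, c=M0/2=0, d=(M1−M0)/(6·1)=-130/87, b=Δ0−h0·(2M0+M1)/6=739/87
seg 1: a=5, c=M1/2=-130/29, d=(M2−M1)/(6·3)=560/783, b=Δ1−h1·(2M1+M2)/6=349/87
seg 2: a=-4, c=M2/2=170/87, d=(M3−M2)/(6·3)=-170/783, b=Δ2−h2·(2M2+M3)/6=-311/87
t_q=5/2 → seg 1, τ=3/2; S=5+349/87·τ+-130/29·τ²+560/783·τ³=97/29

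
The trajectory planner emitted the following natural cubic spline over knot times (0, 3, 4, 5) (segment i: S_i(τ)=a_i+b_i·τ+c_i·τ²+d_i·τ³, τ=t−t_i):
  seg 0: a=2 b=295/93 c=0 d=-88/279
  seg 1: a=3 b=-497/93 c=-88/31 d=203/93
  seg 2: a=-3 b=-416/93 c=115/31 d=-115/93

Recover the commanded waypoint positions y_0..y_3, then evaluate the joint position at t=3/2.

y_0=2 y_1=3 y_2=-3 y_3=-5
S(3/2) = 353/62

y_0 = S_0(0) = a_0 = 2
y_1 = S_1(0) = a_1 = 3
y_2 = S_2(0) = a_2 = -3
y_3 = S_2(1) = -5
t_q=3/2 is in segment 0 (τ=3/2); S_0(τ)=353/62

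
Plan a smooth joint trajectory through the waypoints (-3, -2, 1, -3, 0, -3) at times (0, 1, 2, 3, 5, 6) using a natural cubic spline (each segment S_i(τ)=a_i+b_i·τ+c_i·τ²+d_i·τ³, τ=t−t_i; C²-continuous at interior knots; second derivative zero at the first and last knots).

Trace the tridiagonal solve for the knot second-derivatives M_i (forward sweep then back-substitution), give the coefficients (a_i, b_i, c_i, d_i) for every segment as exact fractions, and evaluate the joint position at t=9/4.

  seg 0: a=-3 b=-9/76 c=0 d=85/76
  seg 1: a=-2 b=123/38 c=255/76 d=-273/76
  seg 2: a=1 b=-63/76 c=-141/19 d=17/4
  seg 3: a=-3 b=-111/38 c=405/76 d=-237/152
  seg 4: a=0 b=-6/19 c=-153/38 d=51/38
S(9/4) = 1923/4864

Δ: Δ0=1, Δ1=3, Δ2=-4, Δ3=3/2, Δ4=-3
row 1: diag=4, rhs=12; c'=1/4, d'=3
row 2: denom=4−1·1/4=15/4; d'=(-42−1·3)/(15/4)=-12
row 3: denom=6−1·4/15=86/15; d'=(33−1·-12)/(86/15)=675/86
row 4: denom=6−2·15/43=228/43; d'=(-27−2·675/86)/(228/43)=-153/19
back: M4=-153/19
back: M3=675/86−15/43·-153/19=405/38
back: M2=-12−4/15·405/38=-282/19
back: M1=3−1/4·-282/19=255/38
M: M0=0, M1=255/38, M2=-282/19, M3=405/38, M4=-153/19, M5=0
seg 0: a=-3, c=M0/2=0, d=(M1−M0)/(6·1)=85/76, b=Δ0−h0·(2M0+M1)/6=-9/76
seg 1: a=-2, c=M1/2=255/76, d=(M2−M1)/(6·1)=-273/76, b=Δ1−h1·(2M1+M2)/6=123/38
seg 2: a=1, c=M2/2=-141/19, d=(M3−M2)/(6·1)=17/4, b=Δ2−h2·(2M2+M3)/6=-63/76
seg 3: a=-3, c=M3/2=405/76, d=(M4−M3)/(6·2)=-237/152, b=Δ3−h3·(2M3+M4)/6=-111/38
seg 4: a=0, c=M4/2=-153/38, d=(M5−M4)/(6·1)=51/38, b=Δ4−h4·(2M4+M5)/6=-6/19
t_q=9/4 → seg 2, τ=1/4; S=1+-63/76·τ+-141/19·τ²+17/4·τ³=1923/4864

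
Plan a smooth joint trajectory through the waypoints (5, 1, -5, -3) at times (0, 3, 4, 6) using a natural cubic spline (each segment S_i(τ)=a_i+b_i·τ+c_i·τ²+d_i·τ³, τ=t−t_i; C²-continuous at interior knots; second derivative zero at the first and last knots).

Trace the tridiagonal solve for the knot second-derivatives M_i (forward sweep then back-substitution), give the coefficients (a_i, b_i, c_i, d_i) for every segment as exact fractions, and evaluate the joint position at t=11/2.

Δ: Δ0=-4/3, Δ1=-6, Δ2=1
row 1: diag=8, rhs=-28; c'=1/8, d'=-7/2
row 2: denom=6−1·1/8=47/8; d'=(42−1·-7/2)/(47/8)=364/47
back: M2=364/47
back: M1=-7/2−1/8·364/47=-210/47
M: M0=0, M1=-210/47, M2=364/47, M3=0
seg 0: a=5, c=M0/2=0, d=(M1−M0)/(6·3)=-35/141, b=Δ0−h0·(2M0+M1)/6=127/141
seg 1: a=1, c=M1/2=-105/47, d=(M2−M1)/(6·1)=287/141, b=Δ1−h1·(2M1+M2)/6=-818/141
seg 2: a=-5, c=M2/2=182/47, d=(M3−M2)/(6·2)=-91/141, b=Δ2−h2·(2M2+M3)/6=-587/141
t_q=11/2 → seg 2, τ=3/2; S=-5+-587/141·τ+182/47·τ²+-91/141·τ³=-1771/376

  seg 0: a=5 b=127/141 c=0 d=-35/141
  seg 1: a=1 b=-818/141 c=-105/47 d=287/141
  seg 2: a=-5 b=-587/141 c=182/47 d=-91/141
S(11/2) = -1771/376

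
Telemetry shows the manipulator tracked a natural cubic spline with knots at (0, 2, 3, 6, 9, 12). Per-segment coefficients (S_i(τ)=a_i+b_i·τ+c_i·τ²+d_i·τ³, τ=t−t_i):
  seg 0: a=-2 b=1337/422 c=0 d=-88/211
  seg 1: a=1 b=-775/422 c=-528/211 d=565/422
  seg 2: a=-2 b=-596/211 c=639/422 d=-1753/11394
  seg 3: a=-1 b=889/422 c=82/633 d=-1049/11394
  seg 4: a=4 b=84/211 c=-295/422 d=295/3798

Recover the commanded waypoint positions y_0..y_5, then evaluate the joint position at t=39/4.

y_0=-2 y_1=1 y_2=-2 y_3=-1 y_4=4 y_5=1
S(39/4) = 106361/27008

y_0 = S_0(0) = a_0 = -2
y_1 = S_1(0) = a_1 = 1
y_2 = S_2(0) = a_2 = -2
y_3 = S_3(0) = a_3 = -1
y_4 = S_4(0) = a_4 = 4
y_5 = S_4(3) = 1
t_q=39/4 is in segment 4 (τ=3/4); S_4(τ)=106361/27008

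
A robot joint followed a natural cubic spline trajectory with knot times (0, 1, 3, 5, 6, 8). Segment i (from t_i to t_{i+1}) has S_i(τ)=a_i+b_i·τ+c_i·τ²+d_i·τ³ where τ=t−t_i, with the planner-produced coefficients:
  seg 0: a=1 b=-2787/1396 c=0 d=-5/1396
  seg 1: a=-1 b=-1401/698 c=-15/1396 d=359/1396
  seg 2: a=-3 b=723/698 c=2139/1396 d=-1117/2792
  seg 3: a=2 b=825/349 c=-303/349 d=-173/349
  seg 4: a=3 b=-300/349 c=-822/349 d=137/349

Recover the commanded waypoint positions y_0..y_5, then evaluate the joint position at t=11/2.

y_0 = S_0(0) = a_0 = 1
y_1 = S_1(0) = a_1 = -1
y_2 = S_2(0) = a_2 = -3
y_3 = S_3(0) = a_3 = 2
y_4 = S_4(0) = a_4 = 3
y_5 = S_4(2) = -5
t_q=11/2 is in segment 3 (τ=1/2); S_3(τ)=8105/2792

y_0=1 y_1=-1 y_2=-3 y_3=2 y_4=3 y_5=-5
S(11/2) = 8105/2792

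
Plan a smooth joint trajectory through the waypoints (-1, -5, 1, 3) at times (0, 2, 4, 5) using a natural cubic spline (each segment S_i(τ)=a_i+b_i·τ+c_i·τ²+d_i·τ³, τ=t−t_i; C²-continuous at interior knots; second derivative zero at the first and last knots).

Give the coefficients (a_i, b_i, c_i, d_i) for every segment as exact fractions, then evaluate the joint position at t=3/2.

Δ: Δ0=-2, Δ1=3, Δ2=2
row 1: diag=8, rhs=30; c'=1/4, d'=15/4
row 2: denom=6−2·1/4=11/2; d'=(-6−2·15/4)/(11/2)=-27/11
back: M2=-27/11
back: M1=15/4−1/4·-27/11=48/11
M: M0=0, M1=48/11, M2=-27/11, M3=0
seg 0: a=-1, c=M0/2=0, d=(M1−M0)/(6·2)=4/11, b=Δ0−h0·(2M0+M1)/6=-38/11
seg 1: a=-5, c=M1/2=24/11, d=(M2−M1)/(6·2)=-25/44, b=Δ1−h1·(2M1+M2)/6=10/11
seg 2: a=1, c=M2/2=-27/22, d=(M3−M2)/(6·1)=9/22, b=Δ2−h2·(2M2+M3)/6=31/11
t_q=3/2 → seg 0, τ=3/2; S=-1+-38/11·τ+0·τ²+4/11·τ³=-109/22

  seg 0: a=-1 b=-38/11 c=0 d=4/11
  seg 1: a=-5 b=10/11 c=24/11 d=-25/44
  seg 2: a=1 b=31/11 c=-27/22 d=9/22
S(3/2) = -109/22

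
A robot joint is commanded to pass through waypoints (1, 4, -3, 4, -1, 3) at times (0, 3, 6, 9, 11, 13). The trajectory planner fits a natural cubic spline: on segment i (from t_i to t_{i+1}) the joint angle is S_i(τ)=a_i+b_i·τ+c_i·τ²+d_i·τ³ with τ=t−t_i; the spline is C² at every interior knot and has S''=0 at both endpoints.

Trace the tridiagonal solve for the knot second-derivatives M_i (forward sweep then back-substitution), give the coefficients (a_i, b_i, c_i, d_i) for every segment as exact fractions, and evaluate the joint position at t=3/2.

  seg 0: a=1 b=275/116 c=0 d=-53/348
  seg 1: a=4 b=-101/58 c=-159/116 d=1225/3132
  seg 2: a=-3 b=69/116 c=187/87 d=-1639/3132
  seg 3: a=4 b=-37/58 c=-297/116 d=189/232
  seg 4: a=-1 b=-32/29 c=135/58 d=-45/116
S(3/2) = 3751/928

Δ: Δ0=1, Δ1=-7/3, Δ2=7/3, Δ3=-5/2, Δ4=2
row 1: diag=12, rhs=-20; c'=1/4, d'=-5/3
row 2: denom=12−3·1/4=45/4; d'=(28−3·-5/3)/(45/4)=44/15
row 3: denom=10−3·4/15=46/5; d'=(-29−3·44/15)/(46/5)=-189/46
row 4: denom=8−2·5/23=174/23; d'=(27−2·-189/46)/(174/23)=135/29
back: M4=135/29
back: M3=-189/46−5/23·135/29=-297/58
back: M2=44/15−4/15·-297/58=374/87
back: M1=-5/3−1/4·374/87=-159/58
M: M0=0, M1=-159/58, M2=374/87, M3=-297/58, M4=135/29, M5=0
seg 0: a=1, c=M0/2=0, d=(M1−M0)/(6·3)=-53/348, b=Δ0−h0·(2M0+M1)/6=275/116
seg 1: a=4, c=M1/2=-159/116, d=(M2−M1)/(6·3)=1225/3132, b=Δ1−h1·(2M1+M2)/6=-101/58
seg 2: a=-3, c=M2/2=187/87, d=(M3−M2)/(6·3)=-1639/3132, b=Δ2−h2·(2M2+M3)/6=69/116
seg 3: a=4, c=M3/2=-297/116, d=(M4−M3)/(6·2)=189/232, b=Δ3−h3·(2M3+M4)/6=-37/58
seg 4: a=-1, c=M4/2=135/58, d=(M5−M4)/(6·2)=-45/116, b=Δ4−h4·(2M4+M5)/6=-32/29
t_q=3/2 → seg 0, τ=3/2; S=1+275/116·τ+0·τ²+-53/348·τ³=3751/928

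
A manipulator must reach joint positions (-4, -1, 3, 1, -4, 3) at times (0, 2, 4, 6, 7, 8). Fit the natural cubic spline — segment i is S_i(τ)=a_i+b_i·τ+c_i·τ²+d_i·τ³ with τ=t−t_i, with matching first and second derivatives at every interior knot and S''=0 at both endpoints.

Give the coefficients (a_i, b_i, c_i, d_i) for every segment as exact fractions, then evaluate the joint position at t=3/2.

Δ: Δ0=3/2, Δ1=2, Δ2=-1, Δ3=-5, Δ4=7
row 1: diag=8, rhs=3; c'=1/4, d'=3/8
row 2: denom=8−2·1/4=15/2; d'=(-18−2·3/8)/(15/2)=-5/2
row 3: denom=6−2·4/15=82/15; d'=(-24−2·-5/2)/(82/15)=-285/82
row 4: denom=4−1·15/82=313/82; d'=(72−1·-285/82)/(313/82)=6189/313
back: M4=6189/313
back: M3=-285/82−15/82·6189/313=-2220/313
back: M2=-5/2−4/15·-2220/313=-381/626
back: M1=3/8−1/4·-381/626=165/313
M: M0=0, M1=165/313, M2=-381/626, M3=-2220/313, M4=6189/313, M5=0
seg 0: a=-4, c=M0/2=0, d=(M1−M0)/(6·2)=55/1252, b=Δ0−h0·(2M0+M1)/6=829/626
seg 1: a=-1, c=M1/2=165/626, d=(M2−M1)/(6·2)=-237/2504, b=Δ1−h1·(2M1+M2)/6=1159/626
seg 2: a=3, c=M2/2=-381/1252, d=(M3−M2)/(6·2)=-1353/2504, b=Δ2−h2·(2M2+M3)/6=554/313
seg 3: a=1, c=M3/2=-1110/313, d=(M4−M3)/(6·1)=2803/626, b=Δ3−h3·(2M3+M4)/6=-3713/626
seg 4: a=-4, c=M4/2=6189/626, d=(M5−M4)/(6·1)=-2063/626, b=Δ4−h4·(2M4+M5)/6=128/313
t_q=3/2 → seg 0, τ=3/2; S=-4+829/626·τ+0·τ²+55/1252·τ³=-18683/10016

  seg 0: a=-4 b=829/626 c=0 d=55/1252
  seg 1: a=-1 b=1159/626 c=165/626 d=-237/2504
  seg 2: a=3 b=554/313 c=-381/1252 d=-1353/2504
  seg 3: a=1 b=-3713/626 c=-1110/313 d=2803/626
  seg 4: a=-4 b=128/313 c=6189/626 d=-2063/626
S(3/2) = -18683/10016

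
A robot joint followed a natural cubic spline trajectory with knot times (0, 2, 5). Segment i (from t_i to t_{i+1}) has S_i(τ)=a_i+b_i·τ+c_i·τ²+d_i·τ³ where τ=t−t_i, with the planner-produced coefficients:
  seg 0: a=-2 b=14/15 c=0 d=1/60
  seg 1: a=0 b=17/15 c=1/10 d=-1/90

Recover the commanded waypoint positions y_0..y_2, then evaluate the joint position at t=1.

y_0=-2 y_1=0 y_2=4
S(1) = -21/20

y_0 = S_0(0) = a_0 = -2
y_1 = S_1(0) = a_1 = 0
y_2 = S_1(3) = 4
t_q=1 is in segment 0 (τ=1); S_0(τ)=-21/20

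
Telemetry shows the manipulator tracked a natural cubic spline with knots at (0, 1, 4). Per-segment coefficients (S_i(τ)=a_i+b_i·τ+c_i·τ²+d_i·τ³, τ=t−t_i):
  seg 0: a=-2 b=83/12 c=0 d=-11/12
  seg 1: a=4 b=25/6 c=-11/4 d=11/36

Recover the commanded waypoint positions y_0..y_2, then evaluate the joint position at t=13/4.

y_0=-2 y_1=4 y_2=0
S(13/4) = 751/256

y_0 = S_0(0) = a_0 = -2
y_1 = S_1(0) = a_1 = 4
y_2 = S_1(3) = 0
t_q=13/4 is in segment 1 (τ=9/4); S_1(τ)=751/256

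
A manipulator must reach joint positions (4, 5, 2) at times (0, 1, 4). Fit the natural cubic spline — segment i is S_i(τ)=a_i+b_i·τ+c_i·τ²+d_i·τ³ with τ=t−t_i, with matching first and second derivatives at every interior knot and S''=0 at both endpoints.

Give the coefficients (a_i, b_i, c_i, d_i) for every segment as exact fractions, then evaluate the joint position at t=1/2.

Δ: Δ0=1, Δ1=-1
row 1: diag=8, rhs=-12; c'=3/8, d'=-3/2
back: M1=-3/2
M: M0=0, M1=-3/2, M2=0
seg 0: a=4, c=M0/2=0, d=(M1−M0)/(6·1)=-1/4, b=Δ0−h0·(2M0+M1)/6=5/4
seg 1: a=5, c=M1/2=-3/4, d=(M2−M1)/(6·3)=1/12, b=Δ1−h1·(2M1+M2)/6=1/2
t_q=1/2 → seg 0, τ=1/2; S=4+5/4·τ+0·τ²+-1/4·τ³=147/32

  seg 0: a=4 b=5/4 c=0 d=-1/4
  seg 1: a=5 b=1/2 c=-3/4 d=1/12
S(1/2) = 147/32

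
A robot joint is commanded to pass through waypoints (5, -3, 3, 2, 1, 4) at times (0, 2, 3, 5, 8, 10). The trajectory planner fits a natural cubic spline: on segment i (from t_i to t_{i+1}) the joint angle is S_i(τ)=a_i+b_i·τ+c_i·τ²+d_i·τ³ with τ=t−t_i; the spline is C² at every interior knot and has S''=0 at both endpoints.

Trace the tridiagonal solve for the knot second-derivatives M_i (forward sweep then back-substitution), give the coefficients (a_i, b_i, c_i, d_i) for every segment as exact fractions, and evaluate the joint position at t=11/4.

  seg 0: a=5 b=-69203/8835 c=0 d=33863/35340
  seg 1: a=-3 b=32386/8835 c=33863/5890 d=-60341/17670
  seg 2: a=3 b=86927/17670 c=-13239/2945 d=31553/35340
  seg 3: a=2 b=-41491/17670 c=1015/1178 d=-1679/26505
  seg 4: a=1 b=19637/17670 c=1717/5890 d=-1717/35340
S(11/4) = 581471/376960

Δ: Δ0=-4, Δ1=6, Δ2=-1/2, Δ3=-1/3, Δ4=3/2
row 1: diag=6, rhs=60; c'=1/6, d'=10
row 2: denom=6−1·1/6=35/6; d'=(-39−1·10)/(35/6)=-42/5
row 3: denom=10−2·12/35=326/35; d'=(1−2·-42/5)/(326/35)=623/326
row 4: denom=10−3·105/326=2945/326; d'=(11−3·623/326)/(2945/326)=1717/2945
back: M4=1717/2945
back: M3=623/326−105/326·1717/2945=1015/589
back: M2=-42/5−12/35·1015/589=-26478/2945
back: M1=10−1/6·-26478/2945=33863/2945
M: M0=0, M1=33863/2945, M2=-26478/2945, M3=1015/589, M4=1717/2945, M5=0
seg 0: a=5, c=M0/2=0, d=(M1−M0)/(6·2)=33863/35340, b=Δ0−h0·(2M0+M1)/6=-69203/8835
seg 1: a=-3, c=M1/2=33863/5890, d=(M2−M1)/(6·1)=-60341/17670, b=Δ1−h1·(2M1+M2)/6=32386/8835
seg 2: a=3, c=M2/2=-13239/2945, d=(M3−M2)/(6·2)=31553/35340, b=Δ2−h2·(2M2+M3)/6=86927/17670
seg 3: a=2, c=M3/2=1015/1178, d=(M4−M3)/(6·3)=-1679/26505, b=Δ3−h3·(2M3+M4)/6=-41491/17670
seg 4: a=1, c=M4/2=1717/5890, d=(M5−M4)/(6·2)=-1717/35340, b=Δ4−h4·(2M4+M5)/6=19637/17670
t_q=11/4 → seg 1, τ=3/4; S=-3+32386/8835·τ+33863/5890·τ²+-60341/17670·τ³=581471/376960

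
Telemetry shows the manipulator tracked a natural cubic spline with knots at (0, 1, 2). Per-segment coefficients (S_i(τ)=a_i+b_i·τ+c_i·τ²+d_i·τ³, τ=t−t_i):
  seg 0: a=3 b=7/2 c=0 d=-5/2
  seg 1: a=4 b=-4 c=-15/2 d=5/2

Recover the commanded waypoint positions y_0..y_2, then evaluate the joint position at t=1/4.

y_0 = S_0(0) = a_0 = 3
y_1 = S_1(0) = a_1 = 4
y_2 = S_1(1) = -5
t_q=1/4 is in segment 0 (τ=1/4); S_0(τ)=491/128

y_0=3 y_1=4 y_2=-5
S(1/4) = 491/128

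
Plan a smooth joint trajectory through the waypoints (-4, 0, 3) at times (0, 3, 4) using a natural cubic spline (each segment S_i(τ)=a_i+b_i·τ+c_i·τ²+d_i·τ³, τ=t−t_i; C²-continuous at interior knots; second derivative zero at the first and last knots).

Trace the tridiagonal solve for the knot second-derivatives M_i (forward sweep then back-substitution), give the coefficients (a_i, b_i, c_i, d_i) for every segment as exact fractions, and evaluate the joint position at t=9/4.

  seg 0: a=-4 b=17/24 c=0 d=5/72
  seg 1: a=0 b=31/12 c=5/8 d=-5/24
S(9/4) = -827/512

Δ: Δ0=4/3, Δ1=3
row 1: diag=8, rhs=10; c'=1/8, d'=5/4
back: M1=5/4
M: M0=0, M1=5/4, M2=0
seg 0: a=-4, c=M0/2=0, d=(M1−M0)/(6·3)=5/72, b=Δ0−h0·(2M0+M1)/6=17/24
seg 1: a=0, c=M1/2=5/8, d=(M2−M1)/(6·1)=-5/24, b=Δ1−h1·(2M1+M2)/6=31/12
t_q=9/4 → seg 0, τ=9/4; S=-4+17/24·τ+0·τ²+5/72·τ³=-827/512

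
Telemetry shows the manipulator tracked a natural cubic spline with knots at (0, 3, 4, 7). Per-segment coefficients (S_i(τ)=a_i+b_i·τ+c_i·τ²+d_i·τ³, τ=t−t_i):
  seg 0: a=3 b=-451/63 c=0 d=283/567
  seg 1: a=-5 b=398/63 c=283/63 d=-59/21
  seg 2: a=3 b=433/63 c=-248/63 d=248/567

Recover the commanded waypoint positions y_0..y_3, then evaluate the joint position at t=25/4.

y_0=3 y_1=-5 y_2=3 y_3=0
S(25/4) = 197/56

y_0 = S_0(0) = a_0 = 3
y_1 = S_1(0) = a_1 = -5
y_2 = S_2(0) = a_2 = 3
y_3 = S_2(3) = 0
t_q=25/4 is in segment 2 (τ=9/4); S_2(τ)=197/56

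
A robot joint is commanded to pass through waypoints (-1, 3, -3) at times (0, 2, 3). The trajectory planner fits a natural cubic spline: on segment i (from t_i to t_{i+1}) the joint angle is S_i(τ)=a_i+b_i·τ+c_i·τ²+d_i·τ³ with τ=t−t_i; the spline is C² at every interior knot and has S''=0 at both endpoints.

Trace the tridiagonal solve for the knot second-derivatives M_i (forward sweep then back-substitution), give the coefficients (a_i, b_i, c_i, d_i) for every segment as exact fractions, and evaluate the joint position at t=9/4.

  seg 0: a=-1 b=14/3 c=0 d=-2/3
  seg 1: a=3 b=-10/3 c=-4 d=4/3
S(9/4) = 31/16

Δ: Δ0=2, Δ1=-6
row 1: diag=6, rhs=-48; c'=1/6, d'=-8
back: M1=-8
M: M0=0, M1=-8, M2=0
seg 0: a=-1, c=M0/2=0, d=(M1−M0)/(6·2)=-2/3, b=Δ0−h0·(2M0+M1)/6=14/3
seg 1: a=3, c=M1/2=-4, d=(M2−M1)/(6·1)=4/3, b=Δ1−h1·(2M1+M2)/6=-10/3
t_q=9/4 → seg 1, τ=1/4; S=3+-10/3·τ+-4·τ²+4/3·τ³=31/16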